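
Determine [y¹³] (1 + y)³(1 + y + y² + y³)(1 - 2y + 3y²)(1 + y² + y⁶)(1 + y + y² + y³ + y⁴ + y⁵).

(1 + y)³ has coefficients 1,3,3,1 for degrees 0…3.
(1 + y + y² + y³) has coefficients 1,1,1,1,0,0,0,0,0,0,0,0,0,0 for degrees 0…13.
Multiplying by (1 - 2y + 3y²) gives running coefficients 1,-1,2,2,1,3,0,0,0,0,0,0,0,0 for degrees 0…13.
Multiplying by (1 + y² + y⁶) gives running coefficients 1,-1,3,1,3,5,2,2,2,2,1,3,0,0 for degrees 0…13.
Finally multiplying by (1 + y + y² + y³ + y⁴ + y⁵), the product of all factors after the first has coefficients 1,0,3,4,7,12,13,16,15,16,14,12,10,8 for degrees 0…13.
[y¹³] = 1·8 + 3·10 + 3·12 + 1·14 = 88.

88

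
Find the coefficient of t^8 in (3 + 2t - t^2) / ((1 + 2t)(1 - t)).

The denominator gives the recurrence a_n = −a_(n−1) + 2a_(n−2) for n ≥ 3; the numerator fixes a_0 = 3, a_1 = -1, a_2 = 6.
Iterating: 3, -1, 6, -8, 20, -36, 76, -148, 300, so a_8 = 300.

300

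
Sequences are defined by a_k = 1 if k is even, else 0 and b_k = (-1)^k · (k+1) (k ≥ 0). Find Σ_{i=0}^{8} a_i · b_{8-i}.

Write out a_i and b_{8-i} for i = 0,…,8 and sum the products.
Σ = 1·9 + 0·(-8) + 1·7 + 0·(-6) + 1·5 + 0·(-4) + 1·3 + 0·(-2) + 1·1 = 25.

25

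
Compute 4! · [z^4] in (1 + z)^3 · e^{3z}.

The EGF product rule gives c_4 = Σ_{k_1+k_2=4} C(4; k_1,k_2) · ∏ g_i(k_i), where (1+z)^3 gives the falling factorial (3)_k; e^{3z} gives (3)^k.
g_1(k) for k = 0…4: 1, 3, 6, 6, 0.
g_2(k) for k = 0…4: 1, 3, 9, 27, 81.
c_4 = Σ_k C(4,k)·g_1(k)·g_2(4−k) = 1·1·81 + 4·3·27 + 6·6·9 + 4·6·3 = 81 + 324 + 324 + 72 = 801.

801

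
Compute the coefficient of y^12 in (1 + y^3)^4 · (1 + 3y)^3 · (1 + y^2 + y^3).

(1 + y^3)^4 has coefficients 1,0,0,4,0,0,6,0,0,4,0,0,1 for degrees 0…12.
(1 + 3y)^3 has coefficients 1,9,27,27,0,0,0,0,0,0,0,0,0 for degrees 0…12.
Finally multiplying by (1 + y^2 + y^3), the product of all factors after the first has coefficients 1,9,28,37,36,54,27,0,0,0,0,0,0 for degrees 0…12.
[y^12] = 1·0 + 4·0 + 6·27 + 4·37 + 1·1 = 311.

311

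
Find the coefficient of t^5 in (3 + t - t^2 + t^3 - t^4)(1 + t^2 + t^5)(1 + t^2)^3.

13

(3 + t - t^2 + t^3 - t^4) has coefficients 3,1,-1,1,-1 for degrees 0…4.
(1 + t^2 + t^5) has coefficients 1,0,1,0,0,1 for degrees 0…5.
Finally multiplying by (1 + t^2)^3, the product of all factors after the first has coefficients 1,0,4,0,6,1 for degrees 0…5.
[t^5] = 3·1 + 1·6 − 1·0 + 1·4 − 1·0 = 13.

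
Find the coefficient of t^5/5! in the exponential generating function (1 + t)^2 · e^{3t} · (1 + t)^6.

The EGF product rule gives c_5 = Σ_{k_1+k_2+k_3=5} C(5; k_1,k_2,k_3) · ∏ g_i(k_i), where (1+t)^2 gives the falling factorial (2)_k; e^{3t} gives (3)^k; (1+t)^6 gives the falling factorial (6)_k.
g_1(k) for k = 0…5: 1, 2, 2, 0, 0, 0.
g_2(k) for k = 0…5: 1, 3, 9, 27, 81, 243.
g_3(k) for k = 0…5: 1, 6, 30, 120, 360, 720.
First combine the last two factors: h(k) = Σ_j C(k,j)·g_2(j)·g_3(k−j) for k = 0…5: 1, 9, 75, 579, 4149, 27693.
c_5 = Σ_k C(5,k)·g_1(k)·h(5−k) = 1·1·27693 + 5·2·4149 + 10·2·579 = 27693 + 41490 + 11580 = 80763.

80763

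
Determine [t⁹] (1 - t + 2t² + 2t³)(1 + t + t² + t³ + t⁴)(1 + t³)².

(1 - t + 2t² + 2t³) has coefficients 1,-1,2,2 for degrees 0…3.
(1 + t + t² + t³ + t⁴) has coefficients 1,1,1,1,1,0,0,0,0,0 for degrees 0…9.
Finally multiplying by (1 + t³)², the product of all factors after the first has coefficients 1,1,1,3,3,2,3,3,1,1 for degrees 0…9.
[t⁹] = 1·1 − 1·1 + 2·3 + 2·3 = 12.

12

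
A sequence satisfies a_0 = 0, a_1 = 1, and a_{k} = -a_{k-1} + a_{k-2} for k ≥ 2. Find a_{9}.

The ordinary generating function has denominator 1 + t - t^2.
Iterating the recurrence: a_0,…,a_{9} = 0, 1, -1, 2, -3, 5, -8, 13, -21, 34.

34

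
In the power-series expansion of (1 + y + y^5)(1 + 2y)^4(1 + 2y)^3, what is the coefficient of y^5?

(1 + y + y^5) has coefficients 1,1,0,0,0,1 for degrees 0…5.
(1 + 2y)^4 has coefficients 1,8,24,32,16,0 for degrees 0…5.
Finally multiplying by (1 + 2y)^3, the product of all factors after the first has coefficients 1,14,84,280,560,672 for degrees 0…5.
[y^5] = 1·672 + 1·560 + 1·1 = 1233.

1233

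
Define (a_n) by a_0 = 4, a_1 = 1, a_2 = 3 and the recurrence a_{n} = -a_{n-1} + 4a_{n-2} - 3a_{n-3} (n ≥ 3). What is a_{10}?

The ordinary generating function has denominator 1 + z - 4z^2 + 3z^3.
Iterating the recurrence: a_0,…,a_{10} = 4, 1, 3, -11, 20, -73, 186, -538, 1501, -4211, 11829.

11829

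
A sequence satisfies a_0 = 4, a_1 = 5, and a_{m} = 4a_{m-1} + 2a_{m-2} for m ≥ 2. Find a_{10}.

The ordinary generating function has denominator 1 - 4x - 2x^2.
Iterating the recurrence: a_0,…,a_{10} = 4, 5, 28, 122, 544, 2420, 10768, 47912, 213184, 948560, 4220608.

4220608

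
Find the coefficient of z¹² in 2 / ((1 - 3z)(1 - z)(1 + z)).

Partial fractions give a closed form: a_n = (9/4)·3^n + (-1/2)·1^n + (1/4)·(-1)^n.
At n = 12: a_12 = 1195742.

1195742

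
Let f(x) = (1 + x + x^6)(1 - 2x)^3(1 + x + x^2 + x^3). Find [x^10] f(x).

-2

(1 + x + x^6) has coefficients 1,1,0,0,0,0,1 for degrees 0…6.
(1 - 2x)^3 has coefficients 1,-6,12,-8,0,0,0,0,0,0,0 for degrees 0…10.
Finally multiplying by (1 + x + x^2 + x^3), the product of all factors after the first has coefficients 1,-5,7,-1,-2,4,-8,0,0,0,0 for degrees 0…10.
[x^10] = 1·0 + 1·0 + 1·(-2) = -2.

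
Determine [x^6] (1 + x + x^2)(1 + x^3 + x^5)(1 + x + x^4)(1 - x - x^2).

(1 + x + x^2) has coefficients 1,1,1 for degrees 0…2.
(1 + x^3 + x^5) has coefficients 1,0,0,1,0,1,0 for degrees 0…6.
Multiplying by (1 + x + x^4) gives running coefficients 1,1,0,1,2,1,1 for degrees 0…6.
Finally multiplying by (1 - x - x^2), the product of all factors after the first has coefficients 1,0,-2,0,1,-2,-2 for degrees 0…6.
[x^6] = 1·(-2) + 1·(-2) + 1·1 = -3.

-3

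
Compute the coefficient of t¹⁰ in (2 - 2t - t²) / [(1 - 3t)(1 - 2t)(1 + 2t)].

Partial fractions give a closed form: a_n = (11/5)·3^n + (-3/4)·2^n + (11/20)·(-2)^n.
At n = 10: a_10 = 129703.

129703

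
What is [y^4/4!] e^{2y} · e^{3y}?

625

The EGF product rule gives c_4 = Σ_{k_1+k_2=4} C(4; k_1,k_2) · ∏ g_i(k_i), where e^{2y} gives (2)^k; e^{3y} gives (3)^k.
g_1(k) for k = 0…4: 1, 2, 4, 8, 16.
g_2(k) for k = 0…4: 1, 3, 9, 27, 81.
c_4 = Σ_k C(4,k)·g_1(k)·g_2(4−k) = 1·1·81 + 4·2·27 + 6·4·9 + 4·8·3 + 1·16·1 = 81 + 216 + 216 + 96 + 16 = 625.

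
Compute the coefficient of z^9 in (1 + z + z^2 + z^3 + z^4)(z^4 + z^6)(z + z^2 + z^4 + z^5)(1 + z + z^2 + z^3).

(1 + z + z^2 + z^3 + z^4) has coefficients 1,1,1,1,1 for degrees 0…4.
(z^4 + z^6) has coefficients 0,0,0,0,1,0,1,0,0,0 for degrees 0…9.
Multiplying by (z + z^2 + z^4 + z^5) gives running coefficients 0,0,0,0,0,1,1,1,2,1 for degrees 0…9.
Finally multiplying by (1 + z + z^2 + z^3), the product of all factors after the first has coefficients 0,0,0,0,0,1,2,3,5,5 for degrees 0…9.
[z^9] = 1·5 + 1·5 + 1·3 + 1·2 + 1·1 = 16.

16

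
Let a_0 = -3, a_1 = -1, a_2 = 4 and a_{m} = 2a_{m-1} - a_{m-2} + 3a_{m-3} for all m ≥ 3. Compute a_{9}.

The ordinary generating function has denominator 1 - 2z + z^2 - 3z^3.
Iterating the recurrence: a_0,…,a_{9} = -3, -1, 4, 0, -7, -2, 3, -13, -35, -48.

-48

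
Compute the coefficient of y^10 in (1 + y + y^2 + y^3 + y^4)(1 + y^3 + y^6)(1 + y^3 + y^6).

(1 + y + y^2 + y^3 + y^4) has coefficients 1,1,1,1,1 for degrees 0…4.
(1 + y^3 + y^6) has coefficients 1,0,0,1,0,0,1,0,0,0,0 for degrees 0…10.
Finally multiplying by (1 + y^3 + y^6), the product of all factors after the first has coefficients 1,0,0,2,0,0,3,0,0,2,0 for degrees 0…10.
[y^10] = 1·0 + 1·2 + 1·0 + 1·0 + 1·3 = 5.

5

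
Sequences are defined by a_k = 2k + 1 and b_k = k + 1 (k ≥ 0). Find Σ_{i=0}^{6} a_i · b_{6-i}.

This is [x^6] in the product of the two ordinary generating functions.
Σ = 1·7 + 3·6 + 5·5 + 7·4 + 9·3 + 11·2 + 13·1 = 140.

140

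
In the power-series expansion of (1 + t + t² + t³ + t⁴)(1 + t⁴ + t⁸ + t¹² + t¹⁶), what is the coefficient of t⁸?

(1 + t + t² + t³ + t⁴) has coefficients 1,1,1,1,1 for degrees 0…4.
(1 + t⁴ + t⁸ + t¹² + t¹⁶) has coefficients 1,0,0,0,1,0,0,0,1 for degrees 0…8.
[t⁸] = 1·1 + 1·0 + 1·0 + 1·0 + 1·1 = 2.

2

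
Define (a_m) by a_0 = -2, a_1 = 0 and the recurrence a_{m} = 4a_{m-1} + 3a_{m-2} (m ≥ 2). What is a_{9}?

The ordinary generating function has denominator 1 - 4q - 3q^2.
Iterating the recurrence: a_0,…,a_{9} = -2, 0, -6, -24, -114, -528, -2454, -11400, -52962, -246048.

-246048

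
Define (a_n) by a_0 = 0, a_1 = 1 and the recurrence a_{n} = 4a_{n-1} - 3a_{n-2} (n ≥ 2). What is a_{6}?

364

The ordinary generating function has denominator 1 - 4q + 3q^2.
Iterating the recurrence: a_0,…,a_{6} = 0, 1, 4, 13, 40, 121, 364.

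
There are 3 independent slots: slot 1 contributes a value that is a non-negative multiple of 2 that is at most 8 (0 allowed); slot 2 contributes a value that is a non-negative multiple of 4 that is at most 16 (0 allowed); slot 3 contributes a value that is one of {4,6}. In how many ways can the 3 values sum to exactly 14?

The generating function for the choices is (1 + y² + y⁴ + y⁶ + y⁸)·(1 + y⁴ + y⁸ + y¹² + y¹⁶)·(y⁴ + y⁶); the count is [y¹⁴].
(1 + y² + y⁴ + y⁶ + y⁸) has coefficients 1,0,1,0,1,0,1,0,1 for degrees 0…8.
(1 + y⁴ + y⁸ + y¹² + y¹⁶) has coefficients 1,0,0,0,1,0,0,0,1,0,0,0,1,0,0 for degrees 0…14.
Finally multiplying by (y⁴ + y⁶), the product of all factors after the first has coefficients 0,0,0,0,1,0,1,0,1,0,1,0,1,0,1 for degrees 0…14.
[y¹⁴] = 1·1 + 1·1 + 1·1 + 1·1 + 1·1 = 5.

5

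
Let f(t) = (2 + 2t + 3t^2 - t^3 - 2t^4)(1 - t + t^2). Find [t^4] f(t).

2

(2 + 2t + 3t^2 - t^3 - 2t^4) has coefficients 2,2,3,-1,-2 for degrees 0…4.
(1 - t + t^2) has coefficients 1,-1,1,0,0 for degrees 0…4.
[t^4] = 2·0 + 2·0 + 3·1 − 1·(-1) − 2·1 = 2.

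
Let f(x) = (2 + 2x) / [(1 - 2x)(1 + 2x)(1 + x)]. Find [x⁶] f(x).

128

Partial fractions give a closed form: a_n = (1)·2^n + (1)·(-2)^n.
At n = 6: a_6 = 128.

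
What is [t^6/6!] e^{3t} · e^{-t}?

64

The EGF product rule gives c_6 = Σ_{k_1+k_2=6} C(6; k_1,k_2) · ∏ g_i(k_i), where e^{3t} gives (3)^k; e^{-t} gives (-1)^k.
g_1(k) for k = 0…6: 1, 3, 9, 27, 81, 243, 729.
g_2(k) for k = 0…6: 1, -1, 1, -1, 1, -1, 1.
c_6 = Σ_k C(6,k)·g_1(k)·g_2(6−k) = 1·1·1 + 6·3·(-1) + 15·9·1 + 20·27·(-1) + 15·81·1 + 6·243·(-1) + 1·729·1 = 1 − 18 + 135 − 540 + 1215 − 1458 + 729 = 64.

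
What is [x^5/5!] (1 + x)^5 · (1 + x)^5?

30240

The EGF product rule gives c_5 = Σ_{k_1+k_2=5} C(5; k_1,k_2) · ∏ g_i(k_i), where (1+x)^5 gives the falling factorial (5)_k; (1+x)^5 gives the falling factorial (5)_k.
g_1(k) for k = 0…5: 1, 5, 20, 60, 120, 120.
g_2(k) for k = 0…5: 1, 5, 20, 60, 120, 120.
c_5 = Σ_k C(5,k)·g_1(k)·g_2(5−k) = 1·1·120 + 5·5·120 + 10·20·60 + 10·60·20 + 5·120·5 + 1·120·1 = 120 + 3000 + 12000 + 12000 + 3000 + 120 = 30240.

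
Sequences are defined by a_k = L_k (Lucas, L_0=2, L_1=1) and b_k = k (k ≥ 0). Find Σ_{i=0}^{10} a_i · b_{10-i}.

507

This is [x^10] in the product of the two ordinary generating functions.
Σ = 2·10 + 1·9 + 3·8 + 4·7 + 7·6 + 11·5 + 18·4 + 29·3 + 47·2 + 76·1 + 123·0 = 507.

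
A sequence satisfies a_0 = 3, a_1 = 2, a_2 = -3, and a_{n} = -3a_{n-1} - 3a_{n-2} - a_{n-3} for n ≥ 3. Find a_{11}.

The ordinary generating function has denominator 1 + 3x + 3x^2 + x^3.
Iterating the recurrence: a_0,…,a_{11} = 3, 2, -3, 0, 7, -18, 33, -52, 75, -102, 133, -168.

-168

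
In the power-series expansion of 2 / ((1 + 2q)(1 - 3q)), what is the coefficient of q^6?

926

The denominator gives the recurrence a_n = a_(n−1) + 6a_(n−2) for n ≥ 2; the numerator fixes a_0 = 2, a_1 = 2.
Iterating: 2, 2, 14, 26, 110, 266, 926, so a_6 = 926.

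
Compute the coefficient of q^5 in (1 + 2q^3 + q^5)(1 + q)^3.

(1 + 2q^3 + q^5) has coefficients 1,0,0,2,0,1 for degrees 0…5.
(1 + q)^3 has coefficients 1,3,3,1,0,0 for degrees 0…5.
[q^5] = 1·0 + 2·3 + 1·1 = 7.

7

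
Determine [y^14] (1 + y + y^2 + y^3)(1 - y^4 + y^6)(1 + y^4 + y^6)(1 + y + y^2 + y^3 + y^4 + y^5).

(1 + y + y^2 + y^3) has coefficients 1,1,1,1 for degrees 0…3.
(1 - y^4 + y^6) has coefficients 1,0,0,0,-1,0,1,0,0,0,0,0,0,0,0 for degrees 0…14.
Multiplying by (1 + y^4 + y^6) gives running coefficients 1,0,0,0,0,0,2,0,-1,0,0,0,1,0,0 for degrees 0…14.
Finally multiplying by (1 + y + y^2 + y^3 + y^4 + y^5), the product of all factors after the first has coefficients 1,1,1,1,1,1,2,2,1,1,1,1,0,0,1 for degrees 0…14.
[y^14] = 1·1 + 1·0 + 1·0 + 1·1 = 2.

2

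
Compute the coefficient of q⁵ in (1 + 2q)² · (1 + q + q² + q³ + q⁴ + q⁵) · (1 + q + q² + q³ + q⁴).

(1 + 2q)² has coefficients 1,4,4 for degrees 0…2.
(1 + q + q² + q³ + q⁴ + q⁵) has coefficients 1,1,1,1,1,1 for degrees 0…5.
Finally multiplying by (1 + q + q² + q³ + q⁴), the product of all factors after the first has coefficients 1,2,3,4,5,5 for degrees 0…5.
[q⁵] = 1·5 + 4·5 + 4·4 = 41.

41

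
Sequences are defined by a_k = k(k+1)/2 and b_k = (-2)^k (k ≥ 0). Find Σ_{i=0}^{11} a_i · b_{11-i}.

Write out a_i and b_{11-i} for i = 0,…,11 and sum the products.
Σ = 0·(-2048) + 1·1024 + 3·(-512) + 6·256 + 10·(-128) + 15·64 + 21·(-32) + 28·16 + 36·(-8) + 45·4 + 55·(-2) + 66·1 = 328.

328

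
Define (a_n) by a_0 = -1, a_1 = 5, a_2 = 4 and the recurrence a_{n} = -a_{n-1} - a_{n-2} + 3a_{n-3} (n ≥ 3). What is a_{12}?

The ordinary generating function has denominator 1 + x + x^2 - 3x^3.
Iterating the recurrence: a_0,…,a_{12} = -1, 5, 4, -12, 23, 1, -60, 128, -65, -243, 692, -644, -777.

-777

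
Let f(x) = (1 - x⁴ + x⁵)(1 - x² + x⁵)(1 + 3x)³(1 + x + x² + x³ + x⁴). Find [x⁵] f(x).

(1 - x⁴ + x⁵) has coefficients 1,0,0,0,-1,1 for degrees 0…5.
(1 - x² + x⁵) has coefficients 1,0,-1,0,0,1 for degrees 0…5.
Multiplying by (1 + 3x)³ gives running coefficients 1,9,26,18,-27,-26 for degrees 0…5.
Finally multiplying by (1 + x + x² + x³ + x⁴), the product of all factors after the first has coefficients 1,10,36,54,27,0 for degrees 0…5.
[x⁵] = 1·0 − 1·10 + 1·1 = -9.

-9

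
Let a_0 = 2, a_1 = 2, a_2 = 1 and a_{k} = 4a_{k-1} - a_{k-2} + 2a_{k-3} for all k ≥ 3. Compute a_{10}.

90445

The ordinary generating function has denominator 1 - 4z + z^2 - 2z^3.
Iterating the recurrence: a_0,…,a_{10} = 2, 2, 1, 6, 27, 104, 401, 1554, 6023, 23340, 90445.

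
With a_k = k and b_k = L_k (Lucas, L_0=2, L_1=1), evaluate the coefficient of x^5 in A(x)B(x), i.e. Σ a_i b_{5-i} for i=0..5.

38

Write out a_i and b_{5-i} for i = 0,…,5 and sum the products.
Σ = 0·11 + 1·7 + 2·4 + 3·3 + 4·1 + 5·2 = 38.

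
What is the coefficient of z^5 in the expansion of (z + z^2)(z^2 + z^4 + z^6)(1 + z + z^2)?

(z + z^2) has coefficients 0,1,1 for degrees 0…2.
(z^2 + z^4 + z^6) has coefficients 0,0,1,0,1,0 for degrees 0…5.
Finally multiplying by (1 + z + z^2), the product of all factors after the first has coefficients 0,0,1,1,2,1 for degrees 0…5.
[z^5] = 1·2 + 1·1 = 3.

3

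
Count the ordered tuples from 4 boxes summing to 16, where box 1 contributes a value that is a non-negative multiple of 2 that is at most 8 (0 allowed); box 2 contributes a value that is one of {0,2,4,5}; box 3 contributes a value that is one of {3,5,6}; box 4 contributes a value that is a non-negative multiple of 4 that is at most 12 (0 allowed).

12

The generating function for the choices is (1 + y² + y⁴ + y⁶ + y⁸)·(1 + y² + y⁴ + y⁵)·(y³ + y⁵ + y⁶)·(1 + y⁴ + y⁸ + y¹²); the count is [y¹⁶].
(1 + y² + y⁴ + y⁶ + y⁸) has coefficients 1,0,1,0,1,0,1,0,1 for degrees 0…8.
(1 + y² + y⁴ + y⁵) has coefficients 1,0,1,0,1,1,0,0,0,0,0,0,0,0,0,0,0 for degrees 0…16.
Multiplying by (y³ + y⁵ + y⁶) gives running coefficients 0,0,0,1,0,2,1,2,2,1,2,1,0,0,0,0,0 for degrees 0…16.
Finally multiplying by (1 + y⁴ + y⁸ + y¹²), the product of all factors after the first has coefficients 0,0,0,1,0,2,1,3,2,3,3,4,2,3,3,4,2 for degrees 0…16.
[y¹⁶] = 1·2 + 1·3 + 1·2 + 1·3 + 1·2 = 12.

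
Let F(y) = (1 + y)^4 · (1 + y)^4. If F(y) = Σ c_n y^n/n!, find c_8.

40320

The EGF product rule gives c_8 = Σ_{k_1+k_2=8} C(8; k_1,k_2) · ∏ g_i(k_i), where (1+y)^4 gives the falling factorial (4)_k; (1+y)^4 gives the falling factorial (4)_k.
g_1(k) for k = 0…8: 1, 4, 12, 24, 24, 0, 0, 0, 0.
g_2(k) for k = 0…8: 1, 4, 12, 24, 24, 0, 0, 0, 0.
c_8 = Σ_k C(8,k)·g_1(k)·g_2(8−k) = 70·24·24 = 40320.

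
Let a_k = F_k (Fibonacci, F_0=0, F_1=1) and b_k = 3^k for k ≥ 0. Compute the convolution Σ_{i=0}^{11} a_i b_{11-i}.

Write out a_i and b_{11-i} for i = 0,…,11 and sum the products.
Σ = 0·177147 + 1·59049 + 1·19683 + 2·6561 + 3·2187 + 5·729 + 8·243 + 13·81 + 21·27 + 34·9 + 55·3 + 89·1 = 106184.

106184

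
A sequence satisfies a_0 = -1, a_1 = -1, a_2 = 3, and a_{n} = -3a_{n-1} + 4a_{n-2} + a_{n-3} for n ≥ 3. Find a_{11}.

-801461

The ordinary generating function has denominator 1 + 3z - 4z^2 - z^3.
Iterating the recurrence: a_0,…,a_{11} = -1, -1, 3, -14, 53, -212, 834, -3297, 13015, -51399, 202960, -801461.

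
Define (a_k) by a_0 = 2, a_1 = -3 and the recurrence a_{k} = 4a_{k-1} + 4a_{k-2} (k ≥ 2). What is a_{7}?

The ordinary generating function has denominator 1 - 4y - 4y^2.
Iterating the recurrence: a_0,…,a_{7} = 2, -3, -4, -28, -128, -624, -3008, -14528.

-14528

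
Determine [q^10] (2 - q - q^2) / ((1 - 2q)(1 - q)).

The denominator gives the recurrence a_n = 3a_(n−1) − 2a_(n−2) for n ≥ 3; the numerator fixes a_0 = 2, a_1 = 5, a_2 = 10.
Iterating: 2, 5, 10, 20, 40, 80, 160, 320, 640, 1280, 2560, so a_10 = 2560.

2560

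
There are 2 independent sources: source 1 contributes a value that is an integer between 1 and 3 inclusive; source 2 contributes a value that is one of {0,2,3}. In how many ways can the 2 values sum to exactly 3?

2

The generating function for the choices is (z + z^2 + z^3)·(1 + z^2 + z^3); the count is [z^3].
(z + z^2 + z^3) has coefficients 0,1,1,1 for degrees 0…3.
(1 + z^2 + z^3) has coefficients 1,0,1,1 for degrees 0…3.
[z^3] = 1·1 + 1·0 + 1·1 = 2.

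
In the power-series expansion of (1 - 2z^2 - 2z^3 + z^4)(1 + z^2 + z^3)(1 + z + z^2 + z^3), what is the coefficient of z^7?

-5

(1 - 2z^2 - 2z^3 + z^4) has coefficients 1,0,-2,-2,1 for degrees 0…4.
(1 + z^2 + z^3) has coefficients 1,0,1,1,0,0,0,0 for degrees 0…7.
Finally multiplying by (1 + z + z^2 + z^3), the product of all factors after the first has coefficients 1,1,2,3,2,2,1,0 for degrees 0…7.
[z^7] = 1·0 − 2·2 − 2·2 + 1·3 = -5.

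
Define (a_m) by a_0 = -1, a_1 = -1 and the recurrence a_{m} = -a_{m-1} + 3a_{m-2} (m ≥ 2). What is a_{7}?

The ordinary generating function has denominator 1 + z - 3z^2.
Iterating the recurrence: a_0,…,a_{7} = -1, -1, -2, -1, -5, 2, -17, 23.

23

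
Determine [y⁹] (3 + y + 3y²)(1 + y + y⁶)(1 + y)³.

(3 + y + 3y²) has coefficients 3,1,3 for degrees 0…2.
(1 + y + y⁶) has coefficients 1,1,0,0,0,0,1,0,0,0 for degrees 0…9.
Finally multiplying by (1 + y)³, the product of all factors after the first has coefficients 1,4,6,4,1,0,1,3,3,1 for degrees 0…9.
[y⁹] = 3·1 + 1·3 + 3·3 = 15.

15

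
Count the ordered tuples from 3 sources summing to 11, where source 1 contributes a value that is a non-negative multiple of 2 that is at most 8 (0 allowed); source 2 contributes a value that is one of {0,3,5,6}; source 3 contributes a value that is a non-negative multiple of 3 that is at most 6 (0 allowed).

6

The generating function for the choices is (1 + t^2 + t^4 + t^6 + t^8)·(1 + t^3 + t^5 + t^6)·(1 + t^3 + t^6); the count is [t^11].
(1 + t^2 + t^4 + t^6 + t^8) has coefficients 1,0,1,0,1,0,1,0,1 for degrees 0…8.
(1 + t^3 + t^5 + t^6) has coefficients 1,0,0,1,0,1,1,0,0,0,0,0 for degrees 0…11.
Finally multiplying by (1 + t^3 + t^6), the product of all factors after the first has coefficients 1,0,0,2,0,1,3,0,1,2,0,1 for degrees 0…11.
[t^11] = 1·1 + 1·2 + 1·0 + 1·1 + 1·2 = 6.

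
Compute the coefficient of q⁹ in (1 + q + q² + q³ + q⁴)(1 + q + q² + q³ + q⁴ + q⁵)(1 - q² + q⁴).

(1 + q + q² + q³ + q⁴) has coefficients 1,1,1,1,1 for degrees 0…4.
(1 + q + q² + q³ + q⁴ + q⁵) has coefficients 1,1,1,1,1,1,0,0,0,0 for degrees 0…9.
Finally multiplying by (1 - q² + q⁴), the product of all factors after the first has coefficients 1,1,0,0,1,1,0,0,1,1 for degrees 0…9.
[q⁹] = 1·1 + 1·1 + 1·0 + 1·0 + 1·1 = 3.

3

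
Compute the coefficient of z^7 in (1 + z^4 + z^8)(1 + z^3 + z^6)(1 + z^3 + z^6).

2

(1 + z^4 + z^8) has coefficients 1,0,0,0,1,0,0,0 for degrees 0…7.
(1 + z^3 + z^6) has coefficients 1,0,0,1,0,0,1,0 for degrees 0…7.
Finally multiplying by (1 + z^3 + z^6), the product of all factors after the first has coefficients 1,0,0,2,0,0,3,0 for degrees 0…7.
[z^7] = 1·0 + 1·2 = 2.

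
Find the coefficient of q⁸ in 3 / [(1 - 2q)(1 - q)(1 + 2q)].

1023

Partial fractions give a closed form: a_n = (3)·2^n + (-1)·1^n + (1)·(-2)^n.
At n = 8: a_8 = 1023.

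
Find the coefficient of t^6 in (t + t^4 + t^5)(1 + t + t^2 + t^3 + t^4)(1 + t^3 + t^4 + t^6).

4

(t + t^4 + t^5) has coefficients 0,1,0,0,1,1 for degrees 0…5.
(1 + t + t^2 + t^3 + t^4) has coefficients 1,1,1,1,1,0,0 for degrees 0…6.
Finally multiplying by (1 + t^3 + t^4 + t^6), the product of all factors after the first has coefficients 1,1,1,2,3,2,3 for degrees 0…6.
[t^6] = 1·2 + 1·1 + 1·1 = 4.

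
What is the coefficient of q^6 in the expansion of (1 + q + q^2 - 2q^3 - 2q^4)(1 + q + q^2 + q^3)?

-4

(1 + q + q^2 - 2q^3 - 2q^4) has coefficients 1,1,1,-2,-2 for degrees 0…4.
(1 + q + q^2 + q^3) has coefficients 1,1,1,1,0,0,0 for degrees 0…6.
[q^6] = 1·0 + 1·0 + 1·0 − 2·1 − 2·1 = -4.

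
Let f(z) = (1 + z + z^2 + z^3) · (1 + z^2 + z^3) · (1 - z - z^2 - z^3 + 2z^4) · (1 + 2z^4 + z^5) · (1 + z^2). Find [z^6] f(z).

-2

(1 + z + z^2 + z^3) has coefficients 1,1,1,1 for degrees 0…3.
(1 + z^2 + z^3) has coefficients 1,0,1,1,0,0,0 for degrees 0…6.
Multiplying by (1 - z - z^2 - z^3 + 2z^4) gives running coefficients 1,-1,0,-1,0,-2,1 for degrees 0…6.
Multiplying by (1 + 2z^4 + z^5) gives running coefficients 1,-1,0,-1,2,-3,0 for degrees 0…6.
Finally multiplying by (1 + z^2), the product of all factors after the first has coefficients 1,-1,1,-2,2,-4,2 for degrees 0…6.
[z^6] = 1·2 + 1·(-4) + 1·2 + 1·(-2) = -2.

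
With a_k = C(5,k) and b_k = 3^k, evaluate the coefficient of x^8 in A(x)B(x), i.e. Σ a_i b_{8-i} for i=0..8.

This is [x^8] in the product of the two ordinary generating functions.
Σ = 1·6561 + 5·2187 + 10·729 + 10·243 + 5·81 + 1·27 + 0·9 + 0·3 + 0·1 = 27648.

27648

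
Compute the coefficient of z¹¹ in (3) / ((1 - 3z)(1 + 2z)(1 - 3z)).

3952938

The denominator gives the recurrence a_n = 4a_(n−1) + 3a_(n−2) − 18a_(n−3) for n ≥ 3; the numerator fixes a_0 = 3, a_1 = 12, a_2 = 57.
Iterating: 3, 12, 57, 210, 795, 2784, 9741, 33006, 111135, 368220, 1212177, 3952938, so a_11 = 3952938.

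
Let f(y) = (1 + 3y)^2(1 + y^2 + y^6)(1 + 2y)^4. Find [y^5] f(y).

(1 + 3y)^2 has coefficients 1,6,9 for degrees 0…2.
(1 + y^2 + y^6) has coefficients 1,0,1,0,0,0 for degrees 0…5.
Finally multiplying by (1 + 2y)^4, the product of all factors after the first has coefficients 1,8,25,40,40,32 for degrees 0…5.
[y^5] = 1·32 + 6·40 + 9·40 = 632.

632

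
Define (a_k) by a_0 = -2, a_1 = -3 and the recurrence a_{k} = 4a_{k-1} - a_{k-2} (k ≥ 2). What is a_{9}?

-99907

The ordinary generating function has denominator 1 - 4y + y^2.
Iterating the recurrence: a_0,…,a_{9} = -2, -3, -10, -37, -138, -515, -1922, -7173, -26770, -99907.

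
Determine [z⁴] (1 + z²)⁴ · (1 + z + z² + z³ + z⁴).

(1 + z²)⁴ has coefficients 1,0,4,0,6 for degrees 0…4.
(1 + z + z² + z³ + z⁴) has coefficients 1,1,1,1,1 for degrees 0…4.
[z⁴] = 1·1 + 4·1 + 6·1 = 11.

11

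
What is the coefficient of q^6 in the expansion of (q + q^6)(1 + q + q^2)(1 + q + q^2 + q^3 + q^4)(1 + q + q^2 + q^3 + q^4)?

14

(q + q^6) has coefficients 0,1,0,0,0,0,1 for degrees 0…6.
(1 + q + q^2) has coefficients 1,1,1,0,0,0,0 for degrees 0…6.
Multiplying by (1 + q + q^2 + q^3 + q^4) gives running coefficients 1,2,3,3,3,2,1 for degrees 0…6.
Finally multiplying by (1 + q + q^2 + q^3 + q^4), the product of all factors after the first has coefficients 1,3,6,9,12,13,12 for degrees 0…6.
[q^6] = 1·13 + 1·1 = 14.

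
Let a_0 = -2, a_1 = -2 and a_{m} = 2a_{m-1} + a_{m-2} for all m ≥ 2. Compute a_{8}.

The ordinary generating function has denominator 1 - 2q - q^2.
Iterating the recurrence: a_0,…,a_{8} = -2, -2, -6, -14, -34, -82, -198, -478, -1154.

-1154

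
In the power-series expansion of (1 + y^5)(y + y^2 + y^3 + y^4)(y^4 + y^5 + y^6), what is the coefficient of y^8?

3

(1 + y^5) has coefficients 1,0,0,0,0,1 for degrees 0…5.
(y + y^2 + y^3 + y^4) has coefficients 0,1,1,1,1,0,0,0,0 for degrees 0…8.
Finally multiplying by (y^4 + y^5 + y^6), the product of all factors after the first has coefficients 0,0,0,0,0,1,2,3,3 for degrees 0…8.
[y^8] = 1·3 + 1·0 = 3.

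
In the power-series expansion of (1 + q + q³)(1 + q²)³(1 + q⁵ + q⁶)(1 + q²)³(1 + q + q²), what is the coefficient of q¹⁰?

(1 + q + q³) has coefficients 1,1,0,1 for degrees 0…3.
(1 + q²)³ has coefficients 1,0,3,0,3,0,1,0,0,0,0 for degrees 0…10.
Multiplying by (1 + q⁵ + q⁶) gives running coefficients 1,0,3,0,3,1,2,3,3,3,3 for degrees 0…10.
Multiplying by (1 + q²)³ gives running coefficients 1,0,6,0,15,1,21,6,21,15,21 for degrees 0…10.
Finally multiplying by (1 + q + q²), the product of all factors after the first has coefficients 1,1,7,6,21,16,37,28,48,42,57 for degrees 0…10.
[q¹⁰] = 1·57 + 1·42 + 1·28 = 127.

127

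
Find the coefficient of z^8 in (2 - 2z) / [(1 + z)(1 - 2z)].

172

The denominator gives the recurrence a_n = a_(n−1) + 2a_(n−2) for n ≥ 2; the numerator fixes a_0 = 2, a_1 = 0.
Iterating: 2, 0, 4, 4, 12, 20, 44, 84, 172, so a_8 = 172.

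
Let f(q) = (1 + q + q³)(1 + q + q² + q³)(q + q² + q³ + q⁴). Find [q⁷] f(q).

(1 + q + q³) has coefficients 1,1,0,1 for degrees 0…3.
(1 + q + q² + q³) has coefficients 1,1,1,1,0,0,0,0 for degrees 0…7.
Finally multiplying by (q + q² + q³ + q⁴), the product of all factors after the first has coefficients 0,1,2,3,4,3,2,1 for degrees 0…7.
[q⁷] = 1·1 + 1·2 + 1·4 = 7.

7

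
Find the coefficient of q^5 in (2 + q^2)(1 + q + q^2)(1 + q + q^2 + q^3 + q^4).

7

(2 + q^2) has coefficients 2,0,1 for degrees 0…2.
(1 + q + q^2) has coefficients 1,1,1,0,0,0 for degrees 0…5.
Finally multiplying by (1 + q + q^2 + q^3 + q^4), the product of all factors after the first has coefficients 1,2,3,3,3,2 for degrees 0…5.
[q^5] = 2·2 + 1·3 = 7.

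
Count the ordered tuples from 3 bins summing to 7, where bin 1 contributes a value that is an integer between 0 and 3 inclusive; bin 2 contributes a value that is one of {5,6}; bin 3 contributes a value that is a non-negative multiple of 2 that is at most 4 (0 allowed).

3

The generating function for the choices is (1 + q + q^2 + q^3)·(q^5 + q^6)·(1 + q^2 + q^4); the count is [q^7].
(1 + q + q^2 + q^3) has coefficients 1,1,1,1 for degrees 0…3.
(q^5 + q^6) has coefficients 0,0,0,0,0,1,1,0 for degrees 0…7.
Finally multiplying by (1 + q^2 + q^4), the product of all factors after the first has coefficients 0,0,0,0,0,1,1,1 for degrees 0…7.
[q^7] = 1·1 + 1·1 + 1·1 + 1·0 = 3.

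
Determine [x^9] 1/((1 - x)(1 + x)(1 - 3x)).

The denominator gives the recurrence a_n = 3a_(n−1) + a_(n−2) − 3a_(n−3) for n ≥ 3; the numerator fixes a_0 = 1, a_1 = 3, a_2 = 10.
Iterating: 1, 3, 10, 30, 91, 273, 820, 2460, 7381, 22143, so a_9 = 22143.

22143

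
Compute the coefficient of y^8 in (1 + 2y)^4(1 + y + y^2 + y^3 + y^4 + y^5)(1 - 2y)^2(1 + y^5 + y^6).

50

(1 + 2y)^4 has coefficients 1,8,24,32,16 for degrees 0…4.
(1 + y + y^2 + y^3 + y^4 + y^5) has coefficients 1,1,1,1,1,1,0,0,0 for degrees 0…8.
Multiplying by (1 - 2y)^2 gives running coefficients 1,-3,1,1,1,1,0,4,0 for degrees 0…8.
Finally multiplying by (1 + y^5 + y^6), the product of all factors after the first has coefficients 1,-3,1,1,1,2,-2,2,2 for degrees 0…8.
[y^8] = 1·2 + 8·2 + 24·(-2) + 32·2 + 16·1 = 50.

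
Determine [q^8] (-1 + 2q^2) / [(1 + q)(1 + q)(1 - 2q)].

The denominator gives the recurrence a_n = 3a_(n−2) + 2a_(n−3) for n ≥ 3; the numerator fixes a_0 = -1, a_1 = 0, a_2 = -1.
Iterating: -1, 0, -1, -2, -3, -8, -13, -30, -55, so a_8 = -55.

-55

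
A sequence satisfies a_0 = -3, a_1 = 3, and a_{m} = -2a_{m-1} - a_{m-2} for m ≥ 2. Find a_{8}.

The ordinary generating function has denominator 1 + 2z + z^2.
Iterating the recurrence: a_0,…,a_{8} = -3, 3, -3, 3, -3, 3, -3, 3, -3.

-3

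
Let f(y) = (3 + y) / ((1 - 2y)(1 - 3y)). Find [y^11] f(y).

Partial fractions give a closed form: a_n = (-7)·2^n + (10)·3^n.
At n = 11: a_11 = 1757134.

1757134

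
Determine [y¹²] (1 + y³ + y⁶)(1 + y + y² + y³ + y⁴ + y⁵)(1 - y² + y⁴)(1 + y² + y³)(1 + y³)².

15

(1 + y³ + y⁶) has coefficients 1,0,0,1,0,0,1 for degrees 0…6.
(1 + y + y² + y³ + y⁴ + y⁵) has coefficients 1,1,1,1,1,1,0,0,0,0,0,0,0 for degrees 0…12.
Multiplying by (1 - y² + y⁴) gives running coefficients 1,1,0,0,1,1,0,0,1,1,0,0,0 for degrees 0…12.
Multiplying by (1 + y² + y³) gives running coefficients 1,1,1,2,2,1,1,2,2,1,1,2,1 for degrees 0…12.
Finally multiplying by (1 + y³)², the product of all factors after the first has coefficients 1,1,1,4,4,3,6,7,5,5,7,7,4 for degrees 0…12.
[y¹²] = 1·4 + 1·5 + 1·6 = 15.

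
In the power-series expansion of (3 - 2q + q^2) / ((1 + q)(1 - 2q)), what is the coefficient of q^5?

The denominator gives the recurrence a_n = a_(n−1) + 2a_(n−2) for n ≥ 3; the numerator fixes a_0 = 3, a_1 = 1, a_2 = 8.
Iterating: 3, 1, 8, 10, 26, 46, so a_5 = 46.

46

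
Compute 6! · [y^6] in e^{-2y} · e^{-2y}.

The EGF product rule gives c_6 = Σ_{k_1+k_2=6} C(6; k_1,k_2) · ∏ g_i(k_i), where e^{-2y} gives (-2)^k; e^{-2y} gives (-2)^k.
g_1(k) for k = 0…6: 1, -2, 4, -8, 16, -32, 64.
g_2(k) for k = 0…6: 1, -2, 4, -8, 16, -32, 64.
c_6 = Σ_k C(6,k)·g_1(k)·g_2(6−k) = 1·1·64 + 6·(-2)·(-32) + 15·4·16 + 20·(-8)·(-8) + 15·16·4 + 6·(-32)·(-2) + 1·64·1 = 64 + 384 + 960 + 1280 + 960 + 384 + 64 = 4096.

4096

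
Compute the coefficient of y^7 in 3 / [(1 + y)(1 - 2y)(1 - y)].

510

Partial fractions give a closed form: a_n = (1/2)·(-1)^n + (4)·2^n + (-3/2)·1^n.
At n = 7: a_7 = 510.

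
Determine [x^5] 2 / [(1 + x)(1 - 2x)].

Partial fractions give a closed form: a_n = (2/3)·(-1)^n + (4/3)·2^n.
At n = 5: a_5 = 42.

42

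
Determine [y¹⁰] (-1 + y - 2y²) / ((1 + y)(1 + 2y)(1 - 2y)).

-2388

Partial fractions give a closed form: a_n = (4/3)·(-1)^n + (-2)·(-2)^n + (-1/3)·2^n.
At n = 10: a_10 = -2388.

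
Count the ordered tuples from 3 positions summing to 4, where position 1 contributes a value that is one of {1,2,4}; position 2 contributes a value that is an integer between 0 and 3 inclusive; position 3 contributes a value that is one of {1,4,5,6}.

The generating function for the choices is (x + x² + x⁴)·(1 + x + x² + x³)·(x + x⁴ + x⁵ + x⁶); the count is [x⁴].
(x + x² + x⁴) has coefficients 0,1,1,0,1 for degrees 0…4.
(1 + x + x² + x³) has coefficients 1,1,1,1,0 for degrees 0…4.
Finally multiplying by (x + x⁴ + x⁵ + x⁶), the product of all factors after the first has coefficients 0,1,1,1,2 for degrees 0…4.
[x⁴] = 1·1 + 1·1 + 1·0 = 2.

2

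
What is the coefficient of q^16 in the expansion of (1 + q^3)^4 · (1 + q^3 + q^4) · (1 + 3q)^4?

(1 + q^3)^4 has coefficients 1,0,0,4,0,0,6,0,0,4,0,0,1 for degrees 0…12.
(1 + q^3 + q^4) has coefficients 1,0,0,1,1,0,0,0,0,0,0,0,0,0,0,0,0 for degrees 0…16.
Finally multiplying by (1 + 3q)^4, the product of all factors after the first has coefficients 1,12,54,109,94,66,162,189,81,0,0,0,0,0,0,0,0 for degrees 0…16.
[q^16] = 1·0 + 4·0 + 6·0 + 4·189 + 1·94 = 850.

850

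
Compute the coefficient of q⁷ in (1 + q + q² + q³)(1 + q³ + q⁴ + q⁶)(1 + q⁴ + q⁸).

4

(1 + q + q² + q³) has coefficients 1,1,1,1 for degrees 0…3.
(1 + q³ + q⁴ + q⁶) has coefficients 1,0,0,1,1,0,1,0 for degrees 0…7.
Finally multiplying by (1 + q⁴ + q⁸), the product of all factors after the first has coefficients 1,0,0,1,2,0,1,1 for degrees 0…7.
[q⁷] = 1·1 + 1·1 + 1·0 + 1·2 = 4.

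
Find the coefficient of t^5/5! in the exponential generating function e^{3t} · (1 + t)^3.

The EGF product rule gives c_5 = Σ_{k_1+k_2=5} C(5; k_1,k_2) · ∏ g_i(k_i), where e^{3t} gives (3)^k; (1+t)^3 gives the falling factorial (3)_k.
g_1(k) for k = 0…5: 1, 3, 9, 27, 81, 243.
g_2(k) for k = 0…5: 1, 3, 6, 6, 0, 0.
c_5 = Σ_k C(5,k)·g_1(k)·g_2(5−k) = 10·9·6 + 10·27·6 + 5·81·3 + 1·243·1 = 540 + 1620 + 1215 + 243 = 3618.

3618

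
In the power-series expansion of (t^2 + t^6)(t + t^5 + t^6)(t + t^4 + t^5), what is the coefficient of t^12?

(t^2 + t^6) has coefficients 0,0,1,0,0,0,1 for degrees 0…6.
(t + t^5 + t^6) has coefficients 0,1,0,0,0,1,1,0,0,0,0,0,0 for degrees 0…12.
Finally multiplying by (t + t^4 + t^5), the product of all factors after the first has coefficients 0,0,1,0,0,1,2,1,0,1,2,1,0 for degrees 0…12.
[t^12] = 1·2 + 1·2 = 4.

4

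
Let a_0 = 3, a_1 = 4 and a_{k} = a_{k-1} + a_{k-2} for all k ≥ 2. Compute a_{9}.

The ordinary generating function has denominator 1 - z - z^2.
Iterating the recurrence: a_0,…,a_{9} = 3, 4, 7, 11, 18, 29, 47, 76, 123, 199.

199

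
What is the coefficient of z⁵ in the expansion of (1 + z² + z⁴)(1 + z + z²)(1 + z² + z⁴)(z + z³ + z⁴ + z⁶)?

(1 + z² + z⁴) has coefficients 1,0,1,0,1 for degrees 0…4.
(1 + z + z²) has coefficients 1,1,1,0,0,0 for degrees 0…5.
Multiplying by (1 + z² + z⁴) gives running coefficients 1,1,2,1,2,1 for degrees 0…5.
Finally multiplying by (z + z³ + z⁴ + z⁶), the product of all factors after the first has coefficients 0,1,1,3,3,5 for degrees 0…5.
[z⁵] = 1·5 + 1·3 + 1·1 = 9.

9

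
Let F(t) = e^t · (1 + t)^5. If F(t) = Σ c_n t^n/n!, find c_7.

The EGF product rule gives c_7 = Σ_{k_1+k_2=7} C(7; k_1,k_2) · ∏ g_i(k_i), where e^t gives (1)^k; (1+t)^5 gives the falling factorial (5)_k.
g_1(k) for k = 0…7: 1, 1, 1, 1, 1, 1, 1, 1.
g_2(k) for k = 0…7: 1, 5, 20, 60, 120, 120, 0, 0.
c_7 = Σ_k C(7,k)·g_1(k)·g_2(7−k) = 21·1·120 + 35·1·120 + 35·1·60 + 21·1·20 + 7·1·5 + 1·1·1 = 2520 + 4200 + 2100 + 420 + 35 + 1 = 9276.

9276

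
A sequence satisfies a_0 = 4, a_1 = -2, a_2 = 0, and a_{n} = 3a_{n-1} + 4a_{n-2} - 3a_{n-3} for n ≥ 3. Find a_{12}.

The ordinary generating function has denominator 1 - 3q - 4q^2 + 3q^3.
Iterating the recurrence: a_0,…,a_{12} = 4, -2, 0, -20, -54, -242, -882, -3452, -13158, -50636, -194184, -745622, -2861694.

-2861694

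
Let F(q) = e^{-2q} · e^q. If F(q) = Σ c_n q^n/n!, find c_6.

1

The EGF product rule gives c_6 = Σ_{k_1+k_2=6} C(6; k_1,k_2) · ∏ g_i(k_i), where e^{-2q} gives (-2)^k; e^q gives (1)^k.
g_1(k) for k = 0…6: 1, -2, 4, -8, 16, -32, 64.
g_2(k) for k = 0…6: 1, 1, 1, 1, 1, 1, 1.
c_6 = Σ_k C(6,k)·g_1(k)·g_2(6−k) = 1·1·1 + 6·(-2)·1 + 15·4·1 + 20·(-8)·1 + 15·16·1 + 6·(-32)·1 + 1·64·1 = 1 − 12 + 60 − 160 + 240 − 192 + 64 = 1.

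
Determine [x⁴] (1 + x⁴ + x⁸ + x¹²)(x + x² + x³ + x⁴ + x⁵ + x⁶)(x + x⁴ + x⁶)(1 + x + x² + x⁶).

3

(1 + x⁴ + x⁸ + x¹²) has coefficients 1,0,0,0,1 for degrees 0…4.
(x + x² + x³ + x⁴ + x⁵ + x⁶) has coefficients 0,1,1,1,1 for degrees 0…4.
Multiplying by (x + x⁴ + x⁶) gives running coefficients 0,0,1,1,1 for degrees 0…4.
Finally multiplying by (1 + x + x² + x⁶), the product of all factors after the first has coefficients 0,0,1,2,3 for degrees 0…4.
[x⁴] = 1·3 + 1·0 = 3.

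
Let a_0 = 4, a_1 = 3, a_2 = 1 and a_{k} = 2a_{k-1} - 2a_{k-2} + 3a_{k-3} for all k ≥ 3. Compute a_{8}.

193

The ordinary generating function has denominator 1 - 2y + 2y^2 - 3y^3.
Iterating the recurrence: a_0,…,a_{8} = 4, 3, 1, 8, 23, 33, 44, 91, 193.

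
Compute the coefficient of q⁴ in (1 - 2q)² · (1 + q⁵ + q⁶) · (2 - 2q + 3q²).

12

(1 - 2q)² has coefficients 1,-4,4 for degrees 0…2.
(1 + q⁵ + q⁶) has coefficients 1,0,0,0,0 for degrees 0…4.
Finally multiplying by (2 - 2q + 3q²), the product of all factors after the first has coefficients 2,-2,3,0,0 for degrees 0…4.
[q⁴] = 1·0 − 4·0 + 4·3 = 12.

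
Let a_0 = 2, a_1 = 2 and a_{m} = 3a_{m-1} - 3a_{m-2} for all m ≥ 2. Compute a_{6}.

-54

The ordinary generating function has denominator 1 - 3y + 3y^2.
Iterating the recurrence: a_0,…,a_{6} = 2, 2, 0, -6, -18, -36, -54.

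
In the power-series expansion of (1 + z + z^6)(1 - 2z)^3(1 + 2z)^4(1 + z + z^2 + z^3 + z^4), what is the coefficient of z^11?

(1 + z + z^6) has coefficients 1,1,0,0,0,0,1 for degrees 0…6.
(1 - 2z)^3 has coefficients 1,-6,12,-8,0,0,0,0,0,0,0,0 for degrees 0…11.
Multiplying by (1 + 2z)^4 gives running coefficients 1,2,-12,-24,48,96,-64,-128,0,0,0,0 for degrees 0…11.
Finally multiplying by (1 + z + z^2 + z^3 + z^4), the product of all factors after the first has coefficients 1,3,-9,-33,15,110,44,-72,-48,-96,-192,-128 for degrees 0…11.
[z^11] = 1·(-128) + 1·(-192) + 1·110 = -210.

-210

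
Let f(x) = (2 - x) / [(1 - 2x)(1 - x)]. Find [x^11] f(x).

6143

Partial fractions give a closed form: a_n = (3)·2^n + (-1)·1^n.
At n = 11: a_11 = 6143.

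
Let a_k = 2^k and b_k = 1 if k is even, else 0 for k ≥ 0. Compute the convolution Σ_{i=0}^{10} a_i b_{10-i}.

This is [x^10] in the product of the two ordinary generating functions.
Σ = 1·1 + 2·0 + 4·1 + 8·0 + 16·1 + 32·0 + 64·1 + 128·0 + 256·1 + 512·0 + 1024·1 = 1365.

1365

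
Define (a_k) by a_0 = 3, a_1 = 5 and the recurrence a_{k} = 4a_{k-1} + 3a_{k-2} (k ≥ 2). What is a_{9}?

The ordinary generating function has denominator 1 - 4q - 3q^2.
Iterating the recurrence: a_0,…,a_{9} = 3, 5, 29, 131, 611, 2837, 13181, 61235, 284483, 1321637.

1321637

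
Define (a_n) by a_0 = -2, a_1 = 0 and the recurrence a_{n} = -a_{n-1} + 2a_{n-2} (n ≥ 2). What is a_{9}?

The ordinary generating function has denominator 1 + q - 2q^2.
Iterating the recurrence: a_0,…,a_{9} = -2, 0, -4, 4, -12, 20, -44, 84, -172, 340.

340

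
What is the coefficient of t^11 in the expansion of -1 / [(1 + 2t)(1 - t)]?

1365

Partial fractions give a closed form: a_n = (-2/3)·(-2)^n + (-1/3)·1^n.
At n = 11: a_11 = 1365.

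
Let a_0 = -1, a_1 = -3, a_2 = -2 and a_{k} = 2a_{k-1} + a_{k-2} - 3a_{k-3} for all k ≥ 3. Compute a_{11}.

The ordinary generating function has denominator 1 - 2t - t^2 + 3t^3.
Iterating the recurrence: a_0,…,a_{11} = -1, -3, -2, -4, -1, 0, 11, 25, 61, 114, 214, 359.

359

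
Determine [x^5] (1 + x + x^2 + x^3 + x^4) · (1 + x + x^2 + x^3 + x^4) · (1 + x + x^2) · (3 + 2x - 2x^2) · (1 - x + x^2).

36

(1 + x + x^2 + x^3 + x^4) has coefficients 1,1,1,1,1 for degrees 0…4.
(1 + x + x^2 + x^3 + x^4) has coefficients 1,1,1,1,1,0 for degrees 0…5.
Multiplying by (1 + x + x^2) gives running coefficients 1,2,3,3,3,2 for degrees 0…5.
Multiplying by (3 + 2x - 2x^2) gives running coefficients 3,8,11,11,9,6 for degrees 0…5.
Finally multiplying by (1 - x + x^2), the product of all factors after the first has coefficients 3,5,6,8,9,8 for degrees 0…5.
[x^5] = 1·8 + 1·9 + 1·8 + 1·6 + 1·5 = 36.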